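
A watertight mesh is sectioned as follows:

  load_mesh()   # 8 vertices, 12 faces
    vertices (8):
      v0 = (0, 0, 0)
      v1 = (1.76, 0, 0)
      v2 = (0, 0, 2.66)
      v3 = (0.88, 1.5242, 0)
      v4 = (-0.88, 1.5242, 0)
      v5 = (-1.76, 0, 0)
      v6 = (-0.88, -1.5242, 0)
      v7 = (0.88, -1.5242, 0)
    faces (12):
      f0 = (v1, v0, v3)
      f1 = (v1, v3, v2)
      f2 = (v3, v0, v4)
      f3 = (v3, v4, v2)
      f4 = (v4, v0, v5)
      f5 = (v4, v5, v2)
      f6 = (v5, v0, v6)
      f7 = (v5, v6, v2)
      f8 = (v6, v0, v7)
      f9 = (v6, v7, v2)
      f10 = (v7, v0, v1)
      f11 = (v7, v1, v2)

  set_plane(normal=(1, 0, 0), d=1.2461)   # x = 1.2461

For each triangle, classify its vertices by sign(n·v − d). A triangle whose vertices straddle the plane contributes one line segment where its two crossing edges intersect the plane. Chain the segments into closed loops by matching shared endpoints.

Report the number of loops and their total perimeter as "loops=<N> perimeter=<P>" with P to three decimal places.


Straddling triangles (4 of 12):
  (v1,v0,v3) [+--] → (1.2461, 0, 0)–(1.2461, 0.890098, 0)  len=0.8901
  (v1,v3,v2) [+--] → (1.2461, 0.890098, 0)–(1.2461, 0, 0.77669)  len=1.1813
  (v7,v0,v1) [--+] → (1.2461, 0, 0)–(1.2461, -0.890098, 0)  len=0.8901
  (v7,v1,v2) [-+-] → (1.2461, -0.890098, 0)–(1.2461, 0, 0.77669)  len=1.1813

Chained into 1 loop(s):
  loop 1: 4 segments, perimeter = 4.1428
Total perimeter = 4.143

loops=1 perimeter=4.143


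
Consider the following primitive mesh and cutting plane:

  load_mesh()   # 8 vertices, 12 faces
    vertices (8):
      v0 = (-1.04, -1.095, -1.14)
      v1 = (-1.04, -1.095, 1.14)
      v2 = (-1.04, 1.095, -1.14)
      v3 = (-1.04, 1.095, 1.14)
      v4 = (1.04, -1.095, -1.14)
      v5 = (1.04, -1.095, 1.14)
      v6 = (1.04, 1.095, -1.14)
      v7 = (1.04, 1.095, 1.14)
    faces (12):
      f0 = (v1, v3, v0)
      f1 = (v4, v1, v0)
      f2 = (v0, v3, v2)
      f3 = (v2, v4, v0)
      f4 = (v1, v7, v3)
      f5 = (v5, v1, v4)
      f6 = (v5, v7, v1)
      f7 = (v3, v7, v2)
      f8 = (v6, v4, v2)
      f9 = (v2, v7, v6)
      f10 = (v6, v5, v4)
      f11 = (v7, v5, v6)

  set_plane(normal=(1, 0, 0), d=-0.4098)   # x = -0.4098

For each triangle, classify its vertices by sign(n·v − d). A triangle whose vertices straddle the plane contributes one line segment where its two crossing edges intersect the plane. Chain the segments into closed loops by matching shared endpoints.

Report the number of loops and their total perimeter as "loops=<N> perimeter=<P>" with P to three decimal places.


loops=1 perimeter=8.940

Straddling triangles (8 of 12):
  (v4,v1,v0) [+--] → (-0.4098, -1.095, 0.449204)–(-0.4098, -1.095, -1.14)  len=1.5892
  (v2,v4,v0) [-+-] → (-0.4098, 0.431472, -1.14)–(-0.4098, -1.095, -1.14)  len=1.5265
  (v1,v7,v3) [-+-] → (-0.4098, -0.431472, 1.14)–(-0.4098, 1.095, 1.14)  len=1.5265
  (v5,v1,v4) [+-+] → (-0.4098, -1.095, 1.14)–(-0.4098, -1.095, 0.449204)  len=0.6908
  (v5,v7,v1) [++-] → (-0.4098, -0.431472, 1.14)–(-0.4098, -1.095, 1.14)  len=0.6635
  (v3,v7,v2) [-+-] → (-0.4098, 1.095, 1.14)–(-0.4098, 1.095, -0.449204)  len=1.5892
  (v6,v4,v2) [++-] → (-0.4098, 0.431472, -1.14)–(-0.4098, 1.095, -1.14)  len=0.6635
  (v2,v7,v6) [-++] → (-0.4098, 1.095, -0.449204)–(-0.4098, 1.095, -1.14)  len=0.6908

Chained into 1 loop(s):
  loop 1: 8 segments, perimeter = 8.9400
Total perimeter = 8.940


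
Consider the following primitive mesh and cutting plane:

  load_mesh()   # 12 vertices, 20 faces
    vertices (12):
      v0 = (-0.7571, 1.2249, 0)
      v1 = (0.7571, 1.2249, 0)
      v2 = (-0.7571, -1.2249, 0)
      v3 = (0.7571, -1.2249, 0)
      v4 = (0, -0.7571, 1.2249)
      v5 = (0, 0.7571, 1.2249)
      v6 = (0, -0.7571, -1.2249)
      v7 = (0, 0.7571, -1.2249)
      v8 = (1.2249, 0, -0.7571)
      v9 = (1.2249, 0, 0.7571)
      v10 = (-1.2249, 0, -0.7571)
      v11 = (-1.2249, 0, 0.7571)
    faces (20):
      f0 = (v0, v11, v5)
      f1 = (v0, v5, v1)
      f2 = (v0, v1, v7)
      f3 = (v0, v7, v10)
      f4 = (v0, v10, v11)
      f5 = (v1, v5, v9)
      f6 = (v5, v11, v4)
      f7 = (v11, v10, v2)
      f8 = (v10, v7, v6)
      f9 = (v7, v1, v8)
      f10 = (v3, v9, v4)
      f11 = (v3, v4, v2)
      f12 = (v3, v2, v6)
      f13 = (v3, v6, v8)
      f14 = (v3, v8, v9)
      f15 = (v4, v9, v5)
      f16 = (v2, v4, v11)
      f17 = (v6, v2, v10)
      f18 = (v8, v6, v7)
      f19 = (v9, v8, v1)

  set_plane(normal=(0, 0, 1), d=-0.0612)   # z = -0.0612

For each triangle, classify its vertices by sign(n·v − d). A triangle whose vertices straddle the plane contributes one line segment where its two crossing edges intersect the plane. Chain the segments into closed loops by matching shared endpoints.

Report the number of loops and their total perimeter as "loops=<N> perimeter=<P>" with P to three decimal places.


loops=1 perimeter=8.126

Straddling triangles (10 of 20):
  (v0,v1,v7) [++-] → (0.719273, 1.20153, -0.0612)–(-0.719273, 1.20153, -0.0612)  len=1.4385
  (v0,v7,v10) [+--] → (-0.719273, 1.20153, -0.0612)–(-0.794915, 1.12589, -0.0612)  len=0.1070
  (v0,v10,v11) [+-+] → (-0.794915, 1.12589, -0.0612)–(-1.2249, 0, -0.0612)  len=1.2052
  (v11,v10,v2) [+-+] → (-1.2249, 0, -0.0612)–(-0.794915, -1.12589, -0.0612)  len=1.2052
  (v7,v1,v8) [-+-] → (0.719273, 1.20153, -0.0612)–(0.794915, 1.12589, -0.0612)  len=0.1070
  (v3,v2,v6) [++-] → (-0.719273, -1.20153, -0.0612)–(0.719273, -1.20153, -0.0612)  len=1.4385
  (v3,v6,v8) [+--] → (0.719273, -1.20153, -0.0612)–(0.794915, -1.12589, -0.0612)  len=0.1070
  (v3,v8,v9) [+-+] → (0.794915, -1.12589, -0.0612)–(1.2249, 0, -0.0612)  len=1.2052
  (v6,v2,v10) [-+-] → (-0.719273, -1.20153, -0.0612)–(-0.794915, -1.12589, -0.0612)  len=0.1070
  (v9,v8,v1) [+-+] → (1.2249, 0, -0.0612)–(0.794915, 1.12589, -0.0612)  len=1.2052

Chained into 1 loop(s):
  loop 1: 10 segments, perimeter = 8.1258
Total perimeter = 8.126


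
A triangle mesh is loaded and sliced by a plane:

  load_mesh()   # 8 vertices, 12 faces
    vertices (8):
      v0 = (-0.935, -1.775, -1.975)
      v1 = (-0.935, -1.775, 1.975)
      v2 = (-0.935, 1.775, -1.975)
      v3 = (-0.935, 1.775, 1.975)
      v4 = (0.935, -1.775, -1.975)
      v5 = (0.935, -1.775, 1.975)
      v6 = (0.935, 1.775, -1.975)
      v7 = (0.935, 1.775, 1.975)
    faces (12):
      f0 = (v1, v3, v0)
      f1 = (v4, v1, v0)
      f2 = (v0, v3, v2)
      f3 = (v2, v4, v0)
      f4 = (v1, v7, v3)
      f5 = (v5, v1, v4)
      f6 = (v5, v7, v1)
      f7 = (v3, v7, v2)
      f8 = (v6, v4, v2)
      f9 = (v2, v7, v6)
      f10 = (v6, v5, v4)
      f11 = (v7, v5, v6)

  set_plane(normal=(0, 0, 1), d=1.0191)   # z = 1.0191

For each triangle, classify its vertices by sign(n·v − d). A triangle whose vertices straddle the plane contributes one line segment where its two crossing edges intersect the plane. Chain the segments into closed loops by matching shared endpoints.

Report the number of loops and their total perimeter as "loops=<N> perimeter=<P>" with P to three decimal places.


Straddling triangles (8 of 12):
  (v1,v3,v0) [++-] → (-0.935, 0.9159, 1.0191)–(-0.935, -1.775, 1.0191)  len=2.6909
  (v4,v1,v0) [-+-] → (-0.48246, -1.775, 1.0191)–(-0.935, -1.775, 1.0191)  len=0.4525
  (v0,v3,v2) [-+-] → (-0.935, 0.9159, 1.0191)–(-0.935, 1.775, 1.0191)  len=0.8591
  (v5,v1,v4) [++-] → (-0.48246, -1.775, 1.0191)–(0.935, -1.775, 1.0191)  len=1.4175
  (v3,v7,v2) [++-] → (0.48246, 1.775, 1.0191)–(-0.935, 1.775, 1.0191)  len=1.4175
  (v2,v7,v6) [-+-] → (0.48246, 1.775, 1.0191)–(0.935, 1.775, 1.0191)  len=0.4525
  (v6,v5,v4) [-+-] → (0.935, -0.9159, 1.0191)–(0.935, -1.775, 1.0191)  len=0.8591
  (v7,v5,v6) [++-] → (0.935, -0.9159, 1.0191)–(0.935, 1.775, 1.0191)  len=2.6909

Chained into 1 loop(s):
  loop 1: 8 segments, perimeter = 10.8400
Total perimeter = 10.840

loops=1 perimeter=10.840


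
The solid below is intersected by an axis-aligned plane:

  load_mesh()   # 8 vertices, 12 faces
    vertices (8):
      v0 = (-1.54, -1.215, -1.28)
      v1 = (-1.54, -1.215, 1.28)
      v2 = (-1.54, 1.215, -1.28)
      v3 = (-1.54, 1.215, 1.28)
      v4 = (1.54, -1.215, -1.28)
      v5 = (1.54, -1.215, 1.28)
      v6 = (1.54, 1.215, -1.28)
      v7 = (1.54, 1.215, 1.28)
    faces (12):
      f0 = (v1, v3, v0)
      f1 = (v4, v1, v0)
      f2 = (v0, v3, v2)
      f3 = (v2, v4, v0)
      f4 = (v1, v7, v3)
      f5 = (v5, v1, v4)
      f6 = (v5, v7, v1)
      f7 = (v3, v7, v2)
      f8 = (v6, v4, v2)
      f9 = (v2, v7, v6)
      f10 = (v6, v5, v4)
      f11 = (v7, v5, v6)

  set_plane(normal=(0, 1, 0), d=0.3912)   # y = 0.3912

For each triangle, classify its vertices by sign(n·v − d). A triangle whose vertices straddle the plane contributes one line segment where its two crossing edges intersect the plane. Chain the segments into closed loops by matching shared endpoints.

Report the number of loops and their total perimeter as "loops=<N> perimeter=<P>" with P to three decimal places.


Straddling triangles (8 of 12):
  (v1,v3,v0) [-+-] → (-1.54, 0.3912, 1.28)–(-1.54, 0.3912, 0.412128)  len=0.8679
  (v0,v3,v2) [-++] → (-1.54, 0.3912, 0.412128)–(-1.54, 0.3912, -1.28)  len=1.6921
  (v2,v4,v0) [+--] → (-0.495842, 0.3912, -1.28)–(-1.54, 0.3912, -1.28)  len=1.0442
  (v1,v7,v3) [-++] → (0.495842, 0.3912, 1.28)–(-1.54, 0.3912, 1.28)  len=2.0358
  (v5,v7,v1) [-+-] → (1.54, 0.3912, 1.28)–(0.495842, 0.3912, 1.28)  len=1.0442
  (v6,v4,v2) [+-+] → (1.54, 0.3912, -1.28)–(-0.495842, 0.3912, -1.28)  len=2.0358
  (v6,v5,v4) [+--] → (1.54, 0.3912, -0.412128)–(1.54, 0.3912, -1.28)  len=0.8679
  (v7,v5,v6) [+-+] → (1.54, 0.3912, 1.28)–(1.54, 0.3912, -0.412128)  len=1.6921

Chained into 1 loop(s):
  loop 1: 8 segments, perimeter = 11.2800
Total perimeter = 11.280

loops=1 perimeter=11.280


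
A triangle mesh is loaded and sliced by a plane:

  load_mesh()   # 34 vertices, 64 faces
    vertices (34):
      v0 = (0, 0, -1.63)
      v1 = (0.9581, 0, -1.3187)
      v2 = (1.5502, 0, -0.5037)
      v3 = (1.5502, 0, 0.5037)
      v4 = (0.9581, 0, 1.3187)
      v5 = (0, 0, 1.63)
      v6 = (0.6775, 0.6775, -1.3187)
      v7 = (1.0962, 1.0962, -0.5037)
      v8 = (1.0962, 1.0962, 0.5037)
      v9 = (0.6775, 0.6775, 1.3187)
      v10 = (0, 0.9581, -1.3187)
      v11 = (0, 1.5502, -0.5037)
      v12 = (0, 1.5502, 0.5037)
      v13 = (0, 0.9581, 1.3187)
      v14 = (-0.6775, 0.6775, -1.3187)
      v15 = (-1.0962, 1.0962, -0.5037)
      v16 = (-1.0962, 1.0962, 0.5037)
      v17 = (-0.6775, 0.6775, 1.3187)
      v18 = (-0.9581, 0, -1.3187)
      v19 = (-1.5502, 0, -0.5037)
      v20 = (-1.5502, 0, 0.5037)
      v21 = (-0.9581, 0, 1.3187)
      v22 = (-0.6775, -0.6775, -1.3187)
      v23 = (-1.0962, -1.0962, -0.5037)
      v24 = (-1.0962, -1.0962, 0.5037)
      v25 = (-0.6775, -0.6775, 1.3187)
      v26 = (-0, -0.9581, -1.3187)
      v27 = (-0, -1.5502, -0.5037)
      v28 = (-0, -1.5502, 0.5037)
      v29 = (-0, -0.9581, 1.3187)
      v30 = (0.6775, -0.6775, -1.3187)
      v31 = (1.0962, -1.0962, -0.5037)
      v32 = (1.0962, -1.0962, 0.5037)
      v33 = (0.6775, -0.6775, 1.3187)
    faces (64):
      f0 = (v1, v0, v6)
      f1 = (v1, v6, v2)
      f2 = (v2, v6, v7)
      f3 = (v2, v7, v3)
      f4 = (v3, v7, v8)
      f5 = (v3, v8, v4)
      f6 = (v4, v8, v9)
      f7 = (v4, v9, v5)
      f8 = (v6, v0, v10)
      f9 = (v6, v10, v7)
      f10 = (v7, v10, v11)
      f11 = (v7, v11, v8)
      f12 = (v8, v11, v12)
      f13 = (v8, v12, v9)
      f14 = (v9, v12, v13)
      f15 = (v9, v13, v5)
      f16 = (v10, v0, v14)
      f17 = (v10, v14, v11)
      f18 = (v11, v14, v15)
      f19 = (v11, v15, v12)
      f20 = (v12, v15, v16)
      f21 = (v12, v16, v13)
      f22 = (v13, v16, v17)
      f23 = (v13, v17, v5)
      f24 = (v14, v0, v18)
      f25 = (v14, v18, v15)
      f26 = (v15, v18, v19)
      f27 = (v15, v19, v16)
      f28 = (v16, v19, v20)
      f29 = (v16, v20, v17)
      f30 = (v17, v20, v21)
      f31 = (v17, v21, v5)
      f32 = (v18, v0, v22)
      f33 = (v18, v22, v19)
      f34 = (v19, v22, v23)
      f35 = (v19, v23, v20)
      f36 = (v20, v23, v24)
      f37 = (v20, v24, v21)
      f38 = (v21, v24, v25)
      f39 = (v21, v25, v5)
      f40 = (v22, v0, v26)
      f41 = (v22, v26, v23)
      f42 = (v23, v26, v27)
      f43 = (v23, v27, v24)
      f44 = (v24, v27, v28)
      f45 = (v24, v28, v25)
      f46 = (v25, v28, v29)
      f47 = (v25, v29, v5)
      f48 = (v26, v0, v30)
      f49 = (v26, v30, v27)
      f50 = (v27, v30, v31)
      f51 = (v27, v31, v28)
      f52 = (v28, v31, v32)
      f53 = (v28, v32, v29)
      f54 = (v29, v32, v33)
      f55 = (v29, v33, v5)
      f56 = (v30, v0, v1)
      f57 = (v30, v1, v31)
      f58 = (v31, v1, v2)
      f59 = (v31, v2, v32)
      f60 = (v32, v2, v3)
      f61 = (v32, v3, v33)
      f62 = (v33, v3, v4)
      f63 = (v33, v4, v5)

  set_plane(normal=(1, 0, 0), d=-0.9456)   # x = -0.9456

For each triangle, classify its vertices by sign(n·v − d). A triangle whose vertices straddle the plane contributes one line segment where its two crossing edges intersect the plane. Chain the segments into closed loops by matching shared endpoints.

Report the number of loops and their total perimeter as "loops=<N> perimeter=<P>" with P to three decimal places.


Straddling triangles (20 of 64):
  (v11,v14,v15) [++-] → (-0.9456, 0.9456, -0.796843)–(-0.9456, 1.15857, -0.5037)  len=0.3623
  (v11,v15,v12) [+-+] → (-0.9456, 1.15857, -0.5037)–(-0.9456, 1.15857, -0.3653)  len=0.1384
  (v12,v15,v16) [+--] → (-0.9456, 1.15857, -0.3653)–(-0.9456, 1.15857, 0.5037)  len=0.8690
  (v12,v16,v13) [+-+] → (-0.9456, 1.15857, 0.5037)–(-0.9456, 1.07723, 0.615668)  len=0.1384
  (v13,v16,v17) [+-+] → (-0.9456, 1.07723, 0.615668)–(-0.9456, 0.9456, 0.796843)  len=0.2239
  (v14,v0,v18) [++-] → (-0.9456, 0, -1.32276)–(-0.9456, 0.0301809, -1.3187)  len=0.0305
  (v14,v18,v15) [+--] → (-0.9456, 0.0301809, -1.3187)–(-0.9456, 0.9456, -0.796843)  len=1.0537
  (v16,v20,v17) [--+] → (-0.9456, 0.469367, 1.06833)–(-0.9456, 0.9456, 0.796843)  len=0.5482
  (v17,v20,v21) [+--] → (-0.9456, 0.469367, 1.06833)–(-0.9456, 0.0301809, 1.3187)  len=0.5055
  (v17,v21,v5) [+-+] → (-0.9456, 0.0301809, 1.3187)–(-0.9456, 0, 1.32276)  len=0.0305
  (v18,v0,v22) [-++] → (-0.9456, 0, -1.32276)–(-0.9456, -0.0301809, -1.3187)  len=0.0305
  (v18,v22,v19) [-+-] → (-0.9456, -0.0301809, -1.3187)–(-0.9456, -0.469367, -1.06833)  len=0.5055
  (v19,v22,v23) [-+-] → (-0.9456, -0.469367, -1.06833)–(-0.9456, -0.9456, -0.796843)  len=0.5482
  (v21,v24,v25) [--+] → (-0.9456, -0.9456, 0.796843)–(-0.9456, -0.0301809, 1.3187)  len=1.0537
  (v21,v25,v5) [-++] → (-0.9456, -0.0301809, 1.3187)–(-0.9456, 0, 1.32276)  len=0.0305
  (v22,v26,v23) [++-] → (-0.9456, -1.07723, -0.615668)–(-0.9456, -0.9456, -0.796843)  len=0.2239
  (v23,v26,v27) [-++] → (-0.9456, -1.07723, -0.615668)–(-0.9456, -1.15857, -0.5037)  len=0.1384
  (v23,v27,v24) [-+-] → (-0.9456, -1.15857, -0.5037)–(-0.9456, -1.15857, 0.3653)  len=0.8690
  (v24,v27,v28) [-++] → (-0.9456, -1.15857, 0.3653)–(-0.9456, -1.15857, 0.5037)  len=0.1384
  (v24,v28,v25) [-++] → (-0.9456, -1.15857, 0.5037)–(-0.9456, -0.9456, 0.796843)  len=0.3623

Chained into 1 loop(s):
  loop 1: 20 segments, perimeter = 7.8009
Total perimeter = 7.801

loops=1 perimeter=7.801


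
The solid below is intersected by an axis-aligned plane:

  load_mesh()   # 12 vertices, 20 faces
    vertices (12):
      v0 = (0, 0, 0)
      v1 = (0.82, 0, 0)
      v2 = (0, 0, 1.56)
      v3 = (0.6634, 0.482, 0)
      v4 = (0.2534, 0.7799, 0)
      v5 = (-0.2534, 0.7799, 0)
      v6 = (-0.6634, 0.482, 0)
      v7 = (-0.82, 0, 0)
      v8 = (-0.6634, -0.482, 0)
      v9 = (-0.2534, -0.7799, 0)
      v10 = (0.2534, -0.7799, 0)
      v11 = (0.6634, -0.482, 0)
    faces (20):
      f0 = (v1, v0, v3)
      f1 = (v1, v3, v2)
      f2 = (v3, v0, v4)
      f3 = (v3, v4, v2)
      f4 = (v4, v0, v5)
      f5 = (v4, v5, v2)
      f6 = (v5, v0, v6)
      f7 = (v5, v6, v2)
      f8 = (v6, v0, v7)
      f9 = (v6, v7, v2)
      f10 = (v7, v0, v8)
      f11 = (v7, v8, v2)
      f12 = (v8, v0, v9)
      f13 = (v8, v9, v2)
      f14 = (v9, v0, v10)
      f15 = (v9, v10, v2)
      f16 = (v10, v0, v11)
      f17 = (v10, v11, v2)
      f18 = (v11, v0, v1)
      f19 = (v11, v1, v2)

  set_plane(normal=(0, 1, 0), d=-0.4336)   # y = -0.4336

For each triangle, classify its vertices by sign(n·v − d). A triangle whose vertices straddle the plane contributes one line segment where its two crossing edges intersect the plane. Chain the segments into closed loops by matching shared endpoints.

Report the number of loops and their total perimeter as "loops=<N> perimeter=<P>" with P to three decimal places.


loops=1 perimeter=3.401

Straddling triangles (10 of 20):
  (v7,v0,v8) [++-] → (-0.596785, -0.4336, 0)–(-0.679125, -0.4336, 0)  len=0.0823
  (v7,v8,v2) [+-+] → (-0.679125, -0.4336, 0)–(-0.596785, -0.4336, 0.156647)  len=0.1770
  (v8,v0,v9) [-+-] → (-0.596785, -0.4336, 0)–(-0.140882, -0.4336, 0)  len=0.4559
  (v8,v9,v2) [--+] → (-0.140882, -0.4336, 0.692689)–(-0.596785, -0.4336, 0.156647)  len=0.7037
  (v9,v0,v10) [-+-] → (-0.140882, -0.4336, 0)–(0.140882, -0.4336, 0)  len=0.2818
  (v9,v10,v2) [--+] → (0.140882, -0.4336, 0.692689)–(-0.140882, -0.4336, 0.692689)  len=0.2818
  (v10,v0,v11) [-+-] → (0.140882, -0.4336, 0)–(0.596785, -0.4336, 0)  len=0.4559
  (v10,v11,v2) [--+] → (0.596785, -0.4336, 0.156647)–(0.140882, -0.4336, 0.692689)  len=0.7037
  (v11,v0,v1) [-++] → (0.596785, -0.4336, 0)–(0.679125, -0.4336, 0)  len=0.0823
  (v11,v1,v2) [-++] → (0.679125, -0.4336, 0)–(0.596785, -0.4336, 0.156647)  len=0.1770

Chained into 1 loop(s):
  loop 1: 10 segments, perimeter = 3.4013
Total perimeter = 3.401


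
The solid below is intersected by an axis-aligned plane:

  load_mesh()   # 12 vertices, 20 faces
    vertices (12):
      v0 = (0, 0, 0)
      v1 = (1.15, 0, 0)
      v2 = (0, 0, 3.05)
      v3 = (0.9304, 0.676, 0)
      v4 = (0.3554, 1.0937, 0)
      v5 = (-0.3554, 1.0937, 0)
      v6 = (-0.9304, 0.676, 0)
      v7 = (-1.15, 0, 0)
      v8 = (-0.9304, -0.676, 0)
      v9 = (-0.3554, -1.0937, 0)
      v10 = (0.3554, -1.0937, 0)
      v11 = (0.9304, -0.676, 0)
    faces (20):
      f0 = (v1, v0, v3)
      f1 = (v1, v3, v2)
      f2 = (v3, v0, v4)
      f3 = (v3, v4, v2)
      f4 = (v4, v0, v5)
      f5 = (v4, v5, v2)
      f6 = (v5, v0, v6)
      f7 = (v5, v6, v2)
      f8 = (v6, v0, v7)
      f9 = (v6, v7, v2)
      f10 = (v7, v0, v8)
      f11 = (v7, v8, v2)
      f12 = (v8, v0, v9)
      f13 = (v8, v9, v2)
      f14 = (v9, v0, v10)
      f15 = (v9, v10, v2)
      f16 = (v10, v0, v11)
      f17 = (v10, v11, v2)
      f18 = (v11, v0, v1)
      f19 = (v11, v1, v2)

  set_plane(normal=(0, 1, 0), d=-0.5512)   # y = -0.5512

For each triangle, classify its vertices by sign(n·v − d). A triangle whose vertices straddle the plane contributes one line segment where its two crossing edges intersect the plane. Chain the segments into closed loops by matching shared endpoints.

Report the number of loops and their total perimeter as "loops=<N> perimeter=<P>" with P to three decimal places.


Straddling triangles (10 of 20):
  (v7,v0,v8) [++-] → (-0.758634, -0.5512, 0)–(-0.970942, -0.5512, 0)  len=0.2123
  (v7,v8,v2) [+-+] → (-0.970942, -0.5512, 0)–(-0.758634, -0.5512, 0.563077)  len=0.6018
  (v8,v0,v9) [-+-] → (-0.758634, -0.5512, 0)–(-0.179114, -0.5512, 0)  len=0.5795
  (v8,v9,v2) [--+] → (-0.179114, -0.5512, 1.51287)–(-0.758634, -0.5512, 0.563077)  len=1.1126
  (v9,v0,v10) [-+-] → (-0.179114, -0.5512, 0)–(0.179114, -0.5512, 0)  len=0.3582
  (v9,v10,v2) [--+] → (0.179114, -0.5512, 1.51287)–(-0.179114, -0.5512, 1.51287)  len=0.3582
  (v10,v0,v11) [-+-] → (0.179114, -0.5512, 0)–(0.758634, -0.5512, 0)  len=0.5795
  (v10,v11,v2) [--+] → (0.758634, -0.5512, 0.563077)–(0.179114, -0.5512, 1.51287)  len=1.1126
  (v11,v0,v1) [-++] → (0.758634, -0.5512, 0)–(0.970942, -0.5512, 0)  len=0.2123
  (v11,v1,v2) [-++] → (0.970942, -0.5512, 0)–(0.758634, -0.5512, 0.563077)  len=0.6018

Chained into 1 loop(s):
  loop 1: 10 segments, perimeter = 5.7289
Total perimeter = 5.729

loops=1 perimeter=5.729


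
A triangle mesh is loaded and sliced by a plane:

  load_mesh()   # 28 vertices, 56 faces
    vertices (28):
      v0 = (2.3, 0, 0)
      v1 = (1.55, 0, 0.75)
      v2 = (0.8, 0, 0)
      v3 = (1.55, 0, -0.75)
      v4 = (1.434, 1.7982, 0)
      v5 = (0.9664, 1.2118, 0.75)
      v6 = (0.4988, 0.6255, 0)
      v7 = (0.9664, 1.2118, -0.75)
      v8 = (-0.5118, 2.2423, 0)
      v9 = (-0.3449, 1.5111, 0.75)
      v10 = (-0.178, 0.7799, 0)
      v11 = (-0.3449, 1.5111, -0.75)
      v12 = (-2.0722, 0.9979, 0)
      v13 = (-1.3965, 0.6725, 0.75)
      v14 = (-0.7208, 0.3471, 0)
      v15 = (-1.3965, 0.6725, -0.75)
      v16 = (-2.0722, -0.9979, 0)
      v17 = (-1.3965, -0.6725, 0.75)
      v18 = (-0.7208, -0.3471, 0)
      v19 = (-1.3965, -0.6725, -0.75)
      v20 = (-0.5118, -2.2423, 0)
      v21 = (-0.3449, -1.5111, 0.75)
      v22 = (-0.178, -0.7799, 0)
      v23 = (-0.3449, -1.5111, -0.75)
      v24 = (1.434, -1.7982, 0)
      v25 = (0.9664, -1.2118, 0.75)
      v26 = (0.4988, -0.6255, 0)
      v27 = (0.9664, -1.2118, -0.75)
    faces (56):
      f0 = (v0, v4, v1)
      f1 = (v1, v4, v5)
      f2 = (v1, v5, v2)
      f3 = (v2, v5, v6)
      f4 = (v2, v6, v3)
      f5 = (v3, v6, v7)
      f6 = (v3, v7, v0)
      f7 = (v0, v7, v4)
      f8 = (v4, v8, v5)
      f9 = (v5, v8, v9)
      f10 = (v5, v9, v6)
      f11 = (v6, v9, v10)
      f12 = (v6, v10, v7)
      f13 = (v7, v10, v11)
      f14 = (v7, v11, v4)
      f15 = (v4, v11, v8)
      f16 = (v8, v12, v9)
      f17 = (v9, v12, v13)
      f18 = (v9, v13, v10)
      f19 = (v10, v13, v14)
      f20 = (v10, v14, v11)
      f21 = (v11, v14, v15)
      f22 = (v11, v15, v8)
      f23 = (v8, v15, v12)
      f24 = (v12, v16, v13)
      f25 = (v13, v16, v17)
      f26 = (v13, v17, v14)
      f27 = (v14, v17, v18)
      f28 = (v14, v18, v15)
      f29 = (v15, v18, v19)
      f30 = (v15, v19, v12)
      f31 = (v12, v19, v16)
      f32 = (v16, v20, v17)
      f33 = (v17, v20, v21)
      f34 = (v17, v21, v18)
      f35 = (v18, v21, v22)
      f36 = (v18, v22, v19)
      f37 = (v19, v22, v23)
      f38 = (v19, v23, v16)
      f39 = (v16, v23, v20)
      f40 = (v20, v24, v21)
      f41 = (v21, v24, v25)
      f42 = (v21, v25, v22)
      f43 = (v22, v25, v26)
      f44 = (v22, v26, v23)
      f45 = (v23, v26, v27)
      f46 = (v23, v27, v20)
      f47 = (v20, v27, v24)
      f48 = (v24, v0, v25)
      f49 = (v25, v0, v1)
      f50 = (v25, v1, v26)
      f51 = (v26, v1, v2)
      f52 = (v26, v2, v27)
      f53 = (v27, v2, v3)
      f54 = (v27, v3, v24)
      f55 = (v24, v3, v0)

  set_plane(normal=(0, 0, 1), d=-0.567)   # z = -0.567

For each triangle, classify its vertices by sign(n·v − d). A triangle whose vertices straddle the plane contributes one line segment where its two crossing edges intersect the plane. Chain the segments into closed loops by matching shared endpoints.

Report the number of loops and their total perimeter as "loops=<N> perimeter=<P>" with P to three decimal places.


Straddling triangles (28 of 56):
  (v2,v6,v3) [++-] → (1.29351, 0.152622, -0.567)–(1.367, 0, -0.567)  len=0.1694
  (v3,v6,v7) [-+-] → (1.29351, 0.152622, -0.567)–(0.852306, 1.06874, -0.567)  len=1.0168
  (v3,v7,v0) [--+] → (1.2918, 0.916121, -0.567)–(1.733, 0, -0.567)  len=1.0168
  (v0,v7,v4) [+-+] → (1.2918, 0.916121, -0.567)–(1.08049, 1.35488, -0.567)  len=0.4870
  (v6,v10,v7) [++-] → (0.687166, 1.10642, -0.567)–(0.852306, 1.06874, -0.567)  len=0.1694
  (v7,v10,v11) [-+-] → (0.687166, 1.10642, -0.567)–(-0.304176, 1.33269, -0.567)  len=1.0168
  (v7,v11,v4) [--+] → (0.0891516, 1.58115, -0.567)–(1.08049, 1.35488, -0.567)  len=1.0168
  (v4,v11,v8) [+-+] → (0.0891516, 1.58115, -0.567)–(-0.385624, 1.68951, -0.567)  len=0.4870
  (v10,v14,v11) [++-] → (-0.43662, 1.22708, -0.567)–(-0.304176, 1.33269, -0.567)  len=0.1694
  (v11,v14,v15) [-+-] → (-0.43662, 1.22708, -0.567)–(-1.23163, 0.593102, -0.567)  len=1.0168
  (v11,v15,v8) [--+] → (-1.18063, 1.05553, -0.567)–(-0.385624, 1.68951, -0.567)  len=1.0168
  (v8,v15,v12) [+-+] → (-1.18063, 1.05553, -0.567)–(-1.56137, 0.751898, -0.567)  len=0.4870
  (v14,v18,v15) [++-] → (-1.23163, 0.423718, -0.567)–(-1.23163, 0.593102, -0.567)  len=0.1694
  (v15,v18,v19) [-+-] → (-1.23163, 0.423718, -0.567)–(-1.23163, -0.593102, -0.567)  len=1.0168
  (v15,v19,v12) [--+] → (-1.56137, -0.264922, -0.567)–(-1.56137, 0.751898, -0.567)  len=1.0168
  (v12,v19,v16) [+-+] → (-1.56137, -0.264922, -0.567)–(-1.56137, -0.751898, -0.567)  len=0.4870
  (v18,v22,v19) [++-] → (-1.09919, -0.698706, -0.567)–(-1.23163, -0.593102, -0.567)  len=0.1694
  (v19,v22,v23) [-+-] → (-1.09919, -0.698706, -0.567)–(-0.304176, -1.33269, -0.567)  len=1.0168
  (v19,v23,v16) [--+] → (-0.766361, -1.38588, -0.567)–(-1.56137, -0.751898, -0.567)  len=1.0168
  (v16,v23,v20) [+-+] → (-0.766361, -1.38588, -0.567)–(-0.385624, -1.68951, -0.567)  len=0.4870
  (v22,v26,v23) [++-] → (-0.139037, -1.29501, -0.567)–(-0.304176, -1.33269, -0.567)  len=0.1694
  (v23,v26,v27) [-+-] → (-0.139037, -1.29501, -0.567)–(0.852306, -1.06874, -0.567)  len=1.0168
  (v23,v27,v20) [--+] → (0.605719, -1.46324, -0.567)–(-0.385624, -1.68951, -0.567)  len=1.0168
  (v20,v27,v24) [+-+] → (0.605719, -1.46324, -0.567)–(1.08049, -1.35488, -0.567)  len=0.4870
  (v26,v2,v27) [++-] → (0.925798, -0.916121, -0.567)–(0.852306, -1.06874, -0.567)  len=0.1694
  (v27,v2,v3) [-+-] → (0.925798, -0.916121, -0.567)–(1.367, 0, -0.567)  len=1.0168
  (v27,v3,v24) [--+] → (1.5217, -0.438761, -0.567)–(1.08049, -1.35488, -0.567)  len=1.0168
  (v24,v3,v0) [+-+] → (1.5217, -0.438761, -0.567)–(1.733, 0, -0.567)  len=0.4870

Chained into 2 loop(s):
  loop 1: 14 segments, perimeter = 8.3036
  loop 2: 14 segments, perimeter = 10.5267
Total perimeter = 18.830

loops=2 perimeter=18.830


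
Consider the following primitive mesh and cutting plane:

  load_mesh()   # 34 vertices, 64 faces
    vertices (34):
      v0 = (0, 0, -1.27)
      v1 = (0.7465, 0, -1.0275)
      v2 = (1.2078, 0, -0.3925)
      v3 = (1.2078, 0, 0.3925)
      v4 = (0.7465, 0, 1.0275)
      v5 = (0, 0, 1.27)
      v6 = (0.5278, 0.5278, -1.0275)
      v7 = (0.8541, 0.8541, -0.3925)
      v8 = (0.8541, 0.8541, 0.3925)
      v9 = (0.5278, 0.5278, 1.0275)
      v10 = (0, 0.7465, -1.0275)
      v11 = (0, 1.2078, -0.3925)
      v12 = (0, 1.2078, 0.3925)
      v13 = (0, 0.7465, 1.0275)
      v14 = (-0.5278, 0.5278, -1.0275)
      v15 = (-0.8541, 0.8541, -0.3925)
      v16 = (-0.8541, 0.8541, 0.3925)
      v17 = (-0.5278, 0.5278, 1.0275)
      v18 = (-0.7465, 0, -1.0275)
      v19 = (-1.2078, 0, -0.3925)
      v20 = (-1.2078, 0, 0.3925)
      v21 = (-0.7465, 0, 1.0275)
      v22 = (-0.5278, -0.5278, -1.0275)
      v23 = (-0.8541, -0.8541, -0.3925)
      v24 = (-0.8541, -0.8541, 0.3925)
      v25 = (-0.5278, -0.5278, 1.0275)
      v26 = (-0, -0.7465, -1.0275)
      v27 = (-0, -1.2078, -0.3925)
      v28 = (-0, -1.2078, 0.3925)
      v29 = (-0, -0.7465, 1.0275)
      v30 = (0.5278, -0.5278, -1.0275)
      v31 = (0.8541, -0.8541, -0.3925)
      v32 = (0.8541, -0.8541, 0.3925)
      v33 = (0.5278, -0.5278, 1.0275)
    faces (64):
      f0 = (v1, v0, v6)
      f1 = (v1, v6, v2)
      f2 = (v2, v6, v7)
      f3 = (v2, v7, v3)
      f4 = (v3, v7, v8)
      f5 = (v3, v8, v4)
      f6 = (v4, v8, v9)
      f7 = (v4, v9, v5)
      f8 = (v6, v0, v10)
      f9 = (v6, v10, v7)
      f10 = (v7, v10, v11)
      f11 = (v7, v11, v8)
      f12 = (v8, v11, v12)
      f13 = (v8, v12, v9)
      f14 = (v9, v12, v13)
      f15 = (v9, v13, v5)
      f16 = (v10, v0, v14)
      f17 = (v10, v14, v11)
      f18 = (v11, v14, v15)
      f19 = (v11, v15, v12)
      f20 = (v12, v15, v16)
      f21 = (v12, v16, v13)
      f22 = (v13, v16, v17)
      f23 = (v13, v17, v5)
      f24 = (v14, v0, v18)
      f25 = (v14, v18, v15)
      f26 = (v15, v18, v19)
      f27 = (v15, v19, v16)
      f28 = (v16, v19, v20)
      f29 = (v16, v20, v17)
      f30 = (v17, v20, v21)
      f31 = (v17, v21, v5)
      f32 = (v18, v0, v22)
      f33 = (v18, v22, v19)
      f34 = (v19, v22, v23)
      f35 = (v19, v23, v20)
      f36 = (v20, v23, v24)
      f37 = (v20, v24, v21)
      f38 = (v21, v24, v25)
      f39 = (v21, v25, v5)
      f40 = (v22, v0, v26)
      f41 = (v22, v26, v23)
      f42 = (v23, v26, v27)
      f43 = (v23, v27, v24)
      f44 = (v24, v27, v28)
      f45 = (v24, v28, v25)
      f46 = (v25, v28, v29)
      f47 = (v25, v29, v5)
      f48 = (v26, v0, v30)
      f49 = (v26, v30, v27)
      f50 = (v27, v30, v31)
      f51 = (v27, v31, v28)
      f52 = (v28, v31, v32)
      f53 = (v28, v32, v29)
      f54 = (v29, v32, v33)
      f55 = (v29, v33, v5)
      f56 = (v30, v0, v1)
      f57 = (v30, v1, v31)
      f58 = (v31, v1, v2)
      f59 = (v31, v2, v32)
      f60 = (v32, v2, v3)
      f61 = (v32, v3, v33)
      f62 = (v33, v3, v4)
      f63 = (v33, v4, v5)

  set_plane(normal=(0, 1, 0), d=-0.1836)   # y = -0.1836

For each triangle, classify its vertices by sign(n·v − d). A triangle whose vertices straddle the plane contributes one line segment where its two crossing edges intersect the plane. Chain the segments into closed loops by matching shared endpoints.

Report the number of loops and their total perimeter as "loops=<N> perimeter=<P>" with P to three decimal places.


loops=1 perimeter=7.498

Straddling triangles (20 of 64):
  (v18,v0,v22) [++-] → (-0.1836, -0.1836, -1.18564)–(-0.670423, -0.1836, -1.0275)  len=0.5119
  (v18,v22,v19) [+-+] → (-0.670423, -0.1836, -1.0275)–(-0.971256, -0.1836, -0.61339)  len=0.5118
  (v19,v22,v23) [+--] → (-0.971256, -0.1836, -0.61339)–(-1.13177, -0.1836, -0.3925)  len=0.2731
  (v19,v23,v20) [+-+] → (-1.13177, -0.1836, -0.3925)–(-1.13177, -0.1836, 0.223754)  len=0.6163
  (v20,v23,v24) [+--] → (-1.13177, -0.1836, 0.223754)–(-1.13177, -0.1836, 0.3925)  len=0.1687
  (v20,v24,v21) [+-+] → (-1.13177, -0.1836, 0.3925)–(-0.76963, -0.1836, 0.890998)  len=0.6162
  (v21,v24,v25) [+--] → (-0.76963, -0.1836, 0.890998)–(-0.670423, -0.1836, 1.0275)  len=0.1687
  (v21,v25,v5) [+-+] → (-0.670423, -0.1836, 1.0275)–(-0.1836, -0.1836, 1.18564)  len=0.5119
  (v22,v0,v26) [-+-] → (-0.1836, -0.1836, -1.18564)–(0, -0.1836, -1.21036)  len=0.1853
  (v25,v29,v5) [--+] → (0, -0.1836, 1.21036)–(-0.1836, -0.1836, 1.18564)  len=0.1853
  (v26,v0,v30) [-+-] → (0, -0.1836, -1.21036)–(0.1836, -0.1836, -1.18564)  len=0.1853
  (v29,v33,v5) [--+] → (0.1836, -0.1836, 1.18564)–(0, -0.1836, 1.21036)  len=0.1853
  (v30,v0,v1) [-++] → (0.1836, -0.1836, -1.18564)–(0.670423, -0.1836, -1.0275)  len=0.5119
  (v30,v1,v31) [-+-] → (0.670423, -0.1836, -1.0275)–(0.76963, -0.1836, -0.890998)  len=0.1687
  (v31,v1,v2) [-++] → (0.76963, -0.1836, -0.890998)–(1.13177, -0.1836, -0.3925)  len=0.6162
  (v31,v2,v32) [-+-] → (1.13177, -0.1836, -0.3925)–(1.13177, -0.1836, -0.223754)  len=0.1687
  (v32,v2,v3) [-++] → (1.13177, -0.1836, -0.223754)–(1.13177, -0.1836, 0.3925)  len=0.6163
  (v32,v3,v33) [-+-] → (1.13177, -0.1836, 0.3925)–(0.971256, -0.1836, 0.61339)  len=0.2731
  (v33,v3,v4) [-++] → (0.971256, -0.1836, 0.61339)–(0.670423, -0.1836, 1.0275)  len=0.5118
  (v33,v4,v5) [-++] → (0.670423, -0.1836, 1.0275)–(0.1836, -0.1836, 1.18564)  len=0.5119

Chained into 1 loop(s):
  loop 1: 20 segments, perimeter = 7.4981
Total perimeter = 7.498


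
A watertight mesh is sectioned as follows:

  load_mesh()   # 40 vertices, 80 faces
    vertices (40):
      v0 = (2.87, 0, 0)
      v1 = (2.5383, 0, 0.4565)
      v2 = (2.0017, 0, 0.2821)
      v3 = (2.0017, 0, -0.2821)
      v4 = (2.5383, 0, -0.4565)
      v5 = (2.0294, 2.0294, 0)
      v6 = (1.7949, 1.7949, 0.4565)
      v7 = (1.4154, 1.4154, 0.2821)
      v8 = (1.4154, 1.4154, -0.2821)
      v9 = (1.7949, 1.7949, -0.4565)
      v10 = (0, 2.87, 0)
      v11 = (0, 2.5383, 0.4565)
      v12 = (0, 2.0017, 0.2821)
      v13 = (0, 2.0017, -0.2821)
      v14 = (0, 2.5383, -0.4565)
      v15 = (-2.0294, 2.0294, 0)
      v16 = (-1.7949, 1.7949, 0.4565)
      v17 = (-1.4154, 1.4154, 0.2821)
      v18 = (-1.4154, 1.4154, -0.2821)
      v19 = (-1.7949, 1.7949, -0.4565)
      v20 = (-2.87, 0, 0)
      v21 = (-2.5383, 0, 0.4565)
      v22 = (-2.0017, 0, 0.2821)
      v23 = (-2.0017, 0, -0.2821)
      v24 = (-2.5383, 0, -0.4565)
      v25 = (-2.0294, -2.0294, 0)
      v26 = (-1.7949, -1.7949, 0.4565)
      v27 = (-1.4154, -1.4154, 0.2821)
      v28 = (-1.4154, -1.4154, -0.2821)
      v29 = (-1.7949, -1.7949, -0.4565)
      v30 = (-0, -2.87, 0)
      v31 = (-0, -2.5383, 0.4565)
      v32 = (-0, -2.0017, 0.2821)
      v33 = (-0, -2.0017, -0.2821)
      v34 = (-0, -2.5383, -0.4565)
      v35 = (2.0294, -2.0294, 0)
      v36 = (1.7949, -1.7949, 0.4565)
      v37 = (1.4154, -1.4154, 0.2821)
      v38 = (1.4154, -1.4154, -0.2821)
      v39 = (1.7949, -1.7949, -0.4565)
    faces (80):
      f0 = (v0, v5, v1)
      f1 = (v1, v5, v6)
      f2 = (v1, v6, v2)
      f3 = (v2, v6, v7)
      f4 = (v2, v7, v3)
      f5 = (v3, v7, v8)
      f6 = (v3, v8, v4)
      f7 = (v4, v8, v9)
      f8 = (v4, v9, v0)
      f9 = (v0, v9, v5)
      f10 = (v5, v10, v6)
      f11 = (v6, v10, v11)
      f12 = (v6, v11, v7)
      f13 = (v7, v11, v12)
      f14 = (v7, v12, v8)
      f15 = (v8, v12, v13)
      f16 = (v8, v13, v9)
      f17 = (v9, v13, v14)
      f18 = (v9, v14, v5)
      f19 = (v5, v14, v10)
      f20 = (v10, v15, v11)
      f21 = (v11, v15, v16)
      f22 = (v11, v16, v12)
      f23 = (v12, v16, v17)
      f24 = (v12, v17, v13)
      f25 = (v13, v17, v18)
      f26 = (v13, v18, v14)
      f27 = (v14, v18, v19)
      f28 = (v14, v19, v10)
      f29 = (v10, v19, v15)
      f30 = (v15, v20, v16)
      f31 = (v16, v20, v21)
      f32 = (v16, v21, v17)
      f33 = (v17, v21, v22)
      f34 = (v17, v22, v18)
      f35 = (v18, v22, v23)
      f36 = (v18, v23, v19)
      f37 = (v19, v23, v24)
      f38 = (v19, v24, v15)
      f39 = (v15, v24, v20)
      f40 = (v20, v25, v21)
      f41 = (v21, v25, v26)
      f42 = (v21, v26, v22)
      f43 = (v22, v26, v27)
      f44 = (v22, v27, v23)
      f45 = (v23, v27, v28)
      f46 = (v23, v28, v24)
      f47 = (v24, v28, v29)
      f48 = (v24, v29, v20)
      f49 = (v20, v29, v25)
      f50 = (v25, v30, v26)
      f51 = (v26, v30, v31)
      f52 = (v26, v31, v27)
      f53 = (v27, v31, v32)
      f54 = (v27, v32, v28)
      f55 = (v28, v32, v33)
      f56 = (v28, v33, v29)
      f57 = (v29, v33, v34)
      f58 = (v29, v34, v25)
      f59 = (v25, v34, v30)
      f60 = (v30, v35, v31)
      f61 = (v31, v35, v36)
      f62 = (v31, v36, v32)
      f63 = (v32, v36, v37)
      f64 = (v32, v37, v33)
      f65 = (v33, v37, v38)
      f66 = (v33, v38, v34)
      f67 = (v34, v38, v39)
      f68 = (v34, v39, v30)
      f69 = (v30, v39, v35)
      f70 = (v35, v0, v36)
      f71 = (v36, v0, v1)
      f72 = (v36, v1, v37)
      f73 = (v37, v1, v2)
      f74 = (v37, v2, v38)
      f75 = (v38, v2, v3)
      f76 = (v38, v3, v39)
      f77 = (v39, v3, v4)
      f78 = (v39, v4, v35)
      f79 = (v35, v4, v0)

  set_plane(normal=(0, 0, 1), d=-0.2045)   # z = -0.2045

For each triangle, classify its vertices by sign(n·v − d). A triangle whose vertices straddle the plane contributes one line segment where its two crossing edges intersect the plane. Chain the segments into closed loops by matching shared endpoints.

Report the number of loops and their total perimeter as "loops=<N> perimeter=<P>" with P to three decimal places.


Straddling triangles (32 of 80):
  (v2,v7,v3) [++-] → (1.92106, 0.194674, -0.2045)–(2.0017, 0, -0.2045)  len=0.2107
  (v3,v7,v8) [-+-] → (1.92106, 0.194674, -0.2045)–(1.4154, 1.4154, -0.2045)  len=1.3213
  (v4,v9,v0) [--+] → (2.38838, 0.804068, -0.2045)–(2.72141, 0, -0.2045)  len=0.8703
  (v0,v9,v5) [+-+] → (2.38838, 0.804068, -0.2045)–(1.92435, 1.92435, -0.2045)  len=1.2126
  (v7,v12,v8) [++-] → (1.22073, 1.49604, -0.2045)–(1.4154, 1.4154, -0.2045)  len=0.2107
  (v8,v12,v13) [-+-] → (1.22073, 1.49604, -0.2045)–(0, 2.0017, -0.2045)  len=1.3213
  (v9,v14,v5) [--+] → (1.12028, 2.25737, -0.2045)–(1.92435, 1.92435, -0.2045)  len=0.8703
  (v5,v14,v10) [+-+] → (1.12028, 2.25737, -0.2045)–(0, 2.72141, -0.2045)  len=1.2126
  (v12,v17,v13) [++-] → (-0.194674, 1.92106, -0.2045)–(0, 2.0017, -0.2045)  len=0.2107
  (v13,v17,v18) [-+-] → (-0.194674, 1.92106, -0.2045)–(-1.4154, 1.4154, -0.2045)  len=1.3213
  (v14,v19,v10) [--+] → (-0.804068, 2.38838, -0.2045)–(0, 2.72141, -0.2045)  len=0.8703
  (v10,v19,v15) [+-+] → (-0.804068, 2.38838, -0.2045)–(-1.92435, 1.92435, -0.2045)  len=1.2126
  (v17,v22,v18) [++-] → (-1.49604, 1.22073, -0.2045)–(-1.4154, 1.4154, -0.2045)  len=0.2107
  (v18,v22,v23) [-+-] → (-1.49604, 1.22073, -0.2045)–(-2.0017, 0, -0.2045)  len=1.3213
  (v19,v24,v15) [--+] → (-2.25737, 1.12028, -0.2045)–(-1.92435, 1.92435, -0.2045)  len=0.8703
  (v15,v24,v20) [+-+] → (-2.25737, 1.12028, -0.2045)–(-2.72141, 0, -0.2045)  len=1.2126
  (v22,v27,v23) [++-] → (-1.92106, -0.194674, -0.2045)–(-2.0017, 0, -0.2045)  len=0.2107
  (v23,v27,v28) [-+-] → (-1.92106, -0.194674, -0.2045)–(-1.4154, -1.4154, -0.2045)  len=1.3213
  (v24,v29,v20) [--+] → (-2.38838, -0.804068, -0.2045)–(-2.72141, 0, -0.2045)  len=0.8703
  (v20,v29,v25) [+-+] → (-2.38838, -0.804068, -0.2045)–(-1.92435, -1.92435, -0.2045)  len=1.2126
  (v27,v32,v28) [++-] → (-1.22073, -1.49604, -0.2045)–(-1.4154, -1.4154, -0.2045)  len=0.2107
  (v28,v32,v33) [-+-] → (-1.22073, -1.49604, -0.2045)–(0, -2.0017, -0.2045)  len=1.3213
  (v29,v34,v25) [--+] → (-1.12028, -2.25737, -0.2045)–(-1.92435, -1.92435, -0.2045)  len=0.8703
  (v25,v34,v30) [+-+] → (-1.12028, -2.25737, -0.2045)–(0, -2.72141, -0.2045)  len=1.2126
  (v32,v37,v33) [++-] → (0.194674, -1.92106, -0.2045)–(0, -2.0017, -0.2045)  len=0.2107
  (v33,v37,v38) [-+-] → (0.194674, -1.92106, -0.2045)–(1.4154, -1.4154, -0.2045)  len=1.3213
  (v34,v39,v30) [--+] → (0.804068, -2.38838, -0.2045)–(0, -2.72141, -0.2045)  len=0.8703
  (v30,v39,v35) [+-+] → (0.804068, -2.38838, -0.2045)–(1.92435, -1.92435, -0.2045)  len=1.2126
  (v37,v2,v38) [++-] → (1.49604, -1.22073, -0.2045)–(1.4154, -1.4154, -0.2045)  len=0.2107
  (v38,v2,v3) [-+-] → (1.49604, -1.22073, -0.2045)–(2.0017, 0, -0.2045)  len=1.3213
  (v39,v4,v35) [--+] → (2.25737, -1.12028, -0.2045)–(1.92435, -1.92435, -0.2045)  len=0.8703
  (v35,v4,v0) [+-+] → (2.25737, -1.12028, -0.2045)–(2.72141, 0, -0.2045)  len=1.2126

Chained into 2 loop(s):
  loop 1: 16 segments, perimeter = 12.2562
  loop 2: 16 segments, perimeter = 16.6631
Total perimeter = 28.919

loops=2 perimeter=28.919


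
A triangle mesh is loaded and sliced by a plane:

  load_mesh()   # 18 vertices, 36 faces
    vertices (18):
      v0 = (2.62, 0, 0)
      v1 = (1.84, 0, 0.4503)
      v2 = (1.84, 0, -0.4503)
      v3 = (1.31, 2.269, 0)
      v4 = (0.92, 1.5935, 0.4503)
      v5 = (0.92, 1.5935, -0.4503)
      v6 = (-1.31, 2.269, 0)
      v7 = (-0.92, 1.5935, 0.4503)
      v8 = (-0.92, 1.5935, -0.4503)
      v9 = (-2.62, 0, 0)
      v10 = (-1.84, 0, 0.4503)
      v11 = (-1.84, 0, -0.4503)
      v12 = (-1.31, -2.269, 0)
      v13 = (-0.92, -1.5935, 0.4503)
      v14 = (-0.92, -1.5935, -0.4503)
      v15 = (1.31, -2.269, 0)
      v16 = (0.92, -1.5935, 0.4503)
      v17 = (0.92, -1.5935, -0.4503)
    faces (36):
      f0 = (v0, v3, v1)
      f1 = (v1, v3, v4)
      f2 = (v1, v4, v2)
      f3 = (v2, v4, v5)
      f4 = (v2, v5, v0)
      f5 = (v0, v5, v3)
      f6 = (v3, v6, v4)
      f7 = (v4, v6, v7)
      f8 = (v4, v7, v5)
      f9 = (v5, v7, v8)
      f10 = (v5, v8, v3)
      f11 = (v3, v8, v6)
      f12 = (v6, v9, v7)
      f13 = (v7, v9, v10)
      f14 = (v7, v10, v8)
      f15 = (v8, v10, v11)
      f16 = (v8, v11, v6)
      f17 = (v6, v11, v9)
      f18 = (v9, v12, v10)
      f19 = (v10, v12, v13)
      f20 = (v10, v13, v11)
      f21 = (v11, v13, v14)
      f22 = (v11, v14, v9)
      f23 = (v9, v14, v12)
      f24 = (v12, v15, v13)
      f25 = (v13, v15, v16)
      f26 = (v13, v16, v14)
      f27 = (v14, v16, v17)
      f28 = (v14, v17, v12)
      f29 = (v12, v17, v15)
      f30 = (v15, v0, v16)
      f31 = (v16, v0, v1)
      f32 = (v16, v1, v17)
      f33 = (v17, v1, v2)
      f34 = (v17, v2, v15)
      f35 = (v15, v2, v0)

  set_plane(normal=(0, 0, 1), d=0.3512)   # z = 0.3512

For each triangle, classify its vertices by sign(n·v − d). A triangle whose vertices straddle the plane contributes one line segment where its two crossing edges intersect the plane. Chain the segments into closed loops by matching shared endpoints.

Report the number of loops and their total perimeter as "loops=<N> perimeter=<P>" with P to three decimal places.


loops=2 perimeter=23.110

Straddling triangles (24 of 36):
  (v0,v3,v1) [--+] → (1.72336, 0.499351, 0.3512)–(2.01166, 0, 0.3512)  len=0.5766
  (v1,v3,v4) [+-+] → (1.72336, 0.499351, 0.3512)–(1.00583, 1.74216, 0.3512)  len=1.4351
  (v1,v4,v2) [++-] → (1.02123, 1.41815, 0.3512)–(1.84, 0, 0.3512)  len=1.6375
  (v2,v4,v5) [-+-] → (1.02123, 1.41815, 0.3512)–(0.92, 1.5935, 0.3512)  len=0.2025
  (v3,v6,v4) [--+] → (0.429232, 1.74216, 0.3512)–(1.00583, 1.74216, 0.3512)  len=0.5766
  (v4,v6,v7) [+-+] → (0.429232, 1.74216, 0.3512)–(-1.00583, 1.74216, 0.3512)  len=1.4351
  (v4,v7,v5) [++-] → (-0.717531, 1.5935, 0.3512)–(0.92, 1.5935, 0.3512)  len=1.6375
  (v5,v7,v8) [-+-] → (-0.717531, 1.5935, 0.3512)–(-0.92, 1.5935, 0.3512)  len=0.2025
  (v6,v9,v7) [--+] → (-1.29413, 1.24281, 0.3512)–(-1.00583, 1.74216, 0.3512)  len=0.5766
  (v7,v9,v10) [+-+] → (-1.29413, 1.24281, 0.3512)–(-2.01166, 0, 0.3512)  len=1.4351
  (v7,v10,v8) [++-] → (-1.73877, 0.175345, 0.3512)–(-0.92, 1.5935, 0.3512)  len=1.6375
  (v8,v10,v11) [-+-] → (-1.73877, 0.175345, 0.3512)–(-1.84, 0, 0.3512)  len=0.2025
  (v9,v12,v10) [--+] → (-1.72336, -0.499351, 0.3512)–(-2.01166, 0, 0.3512)  len=0.5766
  (v10,v12,v13) [+-+] → (-1.72336, -0.499351, 0.3512)–(-1.00583, -1.74216, 0.3512)  len=1.4351
  (v10,v13,v11) [++-] → (-1.02123, -1.41815, 0.3512)–(-1.84, 0, 0.3512)  len=1.6375
  (v11,v13,v14) [-+-] → (-1.02123, -1.41815, 0.3512)–(-0.92, -1.5935, 0.3512)  len=0.2025
  (v12,v15,v13) [--+] → (-0.429232, -1.74216, 0.3512)–(-1.00583, -1.74216, 0.3512)  len=0.5766
  (v13,v15,v16) [+-+] → (-0.429232, -1.74216, 0.3512)–(1.00583, -1.74216, 0.3512)  len=1.4351
  (v13,v16,v14) [++-] → (0.717531, -1.5935, 0.3512)–(-0.92, -1.5935, 0.3512)  len=1.6375
  (v14,v16,v17) [-+-] → (0.717531, -1.5935, 0.3512)–(0.92, -1.5935, 0.3512)  len=0.2025
  (v15,v0,v16) [--+] → (1.29413, -1.24281, 0.3512)–(1.00583, -1.74216, 0.3512)  len=0.5766
  (v16,v0,v1) [+-+] → (1.29413, -1.24281, 0.3512)–(2.01166, 0, 0.3512)  len=1.4351
  (v16,v1,v17) [++-] → (1.73877, -0.175345, 0.3512)–(0.92, -1.5935, 0.3512)  len=1.6375
  (v17,v1,v2) [-+-] → (1.73877, -0.175345, 0.3512)–(1.84, 0, 0.3512)  len=0.2025

Chained into 2 loop(s):
  loop 1: 12 segments, perimeter = 12.0700
  loop 2: 12 segments, perimeter = 11.0400
Total perimeter = 23.110
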